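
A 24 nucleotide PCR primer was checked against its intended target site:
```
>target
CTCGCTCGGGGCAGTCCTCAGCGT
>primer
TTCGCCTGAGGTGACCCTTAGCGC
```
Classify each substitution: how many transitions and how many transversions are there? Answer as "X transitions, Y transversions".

Mismatches (1-based):
site 1: C→T (pyrimidine→pyrimidine, transition)
site 6: T→C (pyrimidine→pyrimidine, transition)
site 7: C→T (pyrimidine→pyrimidine, transition)
site 9: G→A (purine→purine, transition)
site 12: C→T (pyrimidine→pyrimidine, transition)
site 13: A→G (purine→purine, transition)
site 14: G→A (purine→purine, transition)
site 15: T→C (pyrimidine→pyrimidine, transition)
site 19: C→T (pyrimidine→pyrimidine, transition)
site 24: T→C (pyrimidine→pyrimidine, transition)

10 transitions, 0 transversions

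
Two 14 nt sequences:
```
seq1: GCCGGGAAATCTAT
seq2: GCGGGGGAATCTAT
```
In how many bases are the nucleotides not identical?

Mismatches (1-based): base 3: C→G; base 7: A→G.

2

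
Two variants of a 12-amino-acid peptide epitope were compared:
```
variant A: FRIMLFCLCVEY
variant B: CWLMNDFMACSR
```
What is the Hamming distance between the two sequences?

Comparing position by position, 11 residues differ: 1 (F/C), 2 (R/W), 3 (I/L), 5 (L/N), 6 (F/D), 7 (C/F), 8 (L/M), 9 (C/A), 10 (V/C), 11 (E/S), 12 (Y/R).

11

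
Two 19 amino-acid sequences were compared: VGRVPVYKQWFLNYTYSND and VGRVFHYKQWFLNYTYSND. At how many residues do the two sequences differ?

2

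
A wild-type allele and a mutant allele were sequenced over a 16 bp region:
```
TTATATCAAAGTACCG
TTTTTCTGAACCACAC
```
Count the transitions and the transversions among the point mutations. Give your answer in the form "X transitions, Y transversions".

4 transitions, 5 transversions

Transitions (purine↔purine or pyrimidine↔pyrimidine): 6 T→C, 7 C→T, 8 A→G, 12 T→C.
Transversions (purine↔pyrimidine): 3 A→T, 5 A→T, 11 G→C, 15 C→A, 16 G→C.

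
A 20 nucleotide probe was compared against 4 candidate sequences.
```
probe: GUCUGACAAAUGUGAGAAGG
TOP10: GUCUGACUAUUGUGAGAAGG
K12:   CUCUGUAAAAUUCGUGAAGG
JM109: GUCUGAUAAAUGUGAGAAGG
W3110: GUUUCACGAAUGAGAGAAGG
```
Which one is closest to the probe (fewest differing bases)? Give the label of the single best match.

JM109

Hamming distances to probe — TOP10: 2; K12: 6; JM109: 1; W3110: 4.
Smallest is JM109 with 1 mismatch.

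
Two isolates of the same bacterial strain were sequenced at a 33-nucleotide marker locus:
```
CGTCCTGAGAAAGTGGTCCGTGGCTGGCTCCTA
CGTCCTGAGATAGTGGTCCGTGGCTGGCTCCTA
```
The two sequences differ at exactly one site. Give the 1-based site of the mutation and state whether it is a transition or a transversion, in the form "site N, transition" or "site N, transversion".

site 11, transversion

Site 11 changes A→T. A is a purine and T is a pyrimidine, so this is a transversion.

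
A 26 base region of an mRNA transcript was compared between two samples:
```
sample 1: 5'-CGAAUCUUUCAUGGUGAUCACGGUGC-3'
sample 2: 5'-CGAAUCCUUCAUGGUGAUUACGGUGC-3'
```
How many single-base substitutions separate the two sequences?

2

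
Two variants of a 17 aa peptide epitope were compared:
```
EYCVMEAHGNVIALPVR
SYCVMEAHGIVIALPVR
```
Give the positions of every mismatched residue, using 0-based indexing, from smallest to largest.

0, 9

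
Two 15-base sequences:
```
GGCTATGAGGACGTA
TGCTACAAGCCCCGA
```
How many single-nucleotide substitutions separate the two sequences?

7

Mismatches (1-based): position 1: G→T; position 6: T→C; position 7: G→A; position 10: G→C; position 11: A→C; position 13: G→C; position 14: T→G.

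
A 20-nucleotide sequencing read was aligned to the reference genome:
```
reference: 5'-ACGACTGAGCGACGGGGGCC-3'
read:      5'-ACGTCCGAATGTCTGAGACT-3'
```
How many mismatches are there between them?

9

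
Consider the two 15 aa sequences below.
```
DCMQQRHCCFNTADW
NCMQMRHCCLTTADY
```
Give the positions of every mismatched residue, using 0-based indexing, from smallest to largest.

0, 4, 9, 10, 14

Scanning 0-based: 0: D/N; 4: Q/M; 9: F/L; 10: N/T; 14: W/Y.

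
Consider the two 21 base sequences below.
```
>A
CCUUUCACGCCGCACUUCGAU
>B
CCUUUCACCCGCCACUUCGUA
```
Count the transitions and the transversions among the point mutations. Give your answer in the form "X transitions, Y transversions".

0 transitions, 5 transversions

Mismatches (1-based):
position 9: G→C (purine→pyrimidine, transversion)
position 11: C→G (pyrimidine→purine, transversion)
position 12: G→C (purine→pyrimidine, transversion)
position 20: A→U (purine→pyrimidine, transversion)
position 21: U→A (pyrimidine→purine, transversion)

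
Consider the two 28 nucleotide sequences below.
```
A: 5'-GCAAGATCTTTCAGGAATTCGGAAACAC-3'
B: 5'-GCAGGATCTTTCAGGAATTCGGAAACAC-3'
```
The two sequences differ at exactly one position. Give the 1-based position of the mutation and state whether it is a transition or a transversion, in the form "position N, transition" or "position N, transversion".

position 4, transition

Position 4 changes A→G. A is a purine and G is a purine, so this is a transition.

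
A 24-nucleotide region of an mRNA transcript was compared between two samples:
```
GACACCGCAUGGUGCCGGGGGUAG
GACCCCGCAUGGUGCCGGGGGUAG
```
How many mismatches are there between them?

1

The sequences differ at positions 4 (1-based) — 1 in total.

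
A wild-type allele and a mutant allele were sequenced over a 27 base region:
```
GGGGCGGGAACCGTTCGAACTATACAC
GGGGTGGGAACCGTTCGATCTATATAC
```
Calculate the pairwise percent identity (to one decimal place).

Mismatches at positions 5, 19, 25 (1-based): 3 of 27.
Identical positions: 24/27 = 88.89% → 88.9%.

88.9%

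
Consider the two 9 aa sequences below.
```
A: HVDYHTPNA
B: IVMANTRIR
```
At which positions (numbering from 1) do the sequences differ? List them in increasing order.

Scanning 1-based: 1: H/I; 3: D/M; 4: Y/A; 5: H/N; 7: P/R; 8: N/I; 9: A/R.

1, 3, 4, 5, 7, 8, 9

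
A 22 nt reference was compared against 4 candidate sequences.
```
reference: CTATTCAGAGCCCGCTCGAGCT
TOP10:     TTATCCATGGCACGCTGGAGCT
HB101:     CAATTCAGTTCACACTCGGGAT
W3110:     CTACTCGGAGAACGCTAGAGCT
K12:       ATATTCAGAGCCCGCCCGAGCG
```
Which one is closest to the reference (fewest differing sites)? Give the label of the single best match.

TOP10 differs at 6 sites; HB101 differs at 7 sites; W3110 differs at 5 sites; K12 differs at 3 sites. The closest is K12.

K12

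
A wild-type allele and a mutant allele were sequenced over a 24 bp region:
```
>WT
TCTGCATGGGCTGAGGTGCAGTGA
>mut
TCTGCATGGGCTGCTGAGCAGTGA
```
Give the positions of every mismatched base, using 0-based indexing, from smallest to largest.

13, 14, 16

Scanning 0-based: 13: A/C; 14: G/T; 16: T/A.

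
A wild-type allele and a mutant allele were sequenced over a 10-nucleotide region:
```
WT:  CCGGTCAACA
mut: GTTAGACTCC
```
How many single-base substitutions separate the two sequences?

9

The sequences differ at positions 1, 2, 3, 4, 5, 6, 7, 8, 10 (1-based) — 9 in total.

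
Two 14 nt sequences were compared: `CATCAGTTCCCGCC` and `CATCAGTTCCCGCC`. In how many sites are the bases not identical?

0

No positions differ; the sequences are identical.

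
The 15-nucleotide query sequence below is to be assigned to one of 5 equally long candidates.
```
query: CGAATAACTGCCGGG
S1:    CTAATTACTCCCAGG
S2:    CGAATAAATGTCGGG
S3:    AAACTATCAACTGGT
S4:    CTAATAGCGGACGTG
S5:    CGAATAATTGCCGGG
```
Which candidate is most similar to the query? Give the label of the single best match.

Hamming distances to query — S1: 4; S2: 2; S3: 8; S4: 5; S5: 1.
Smallest is S5 with 1 mismatch.

S5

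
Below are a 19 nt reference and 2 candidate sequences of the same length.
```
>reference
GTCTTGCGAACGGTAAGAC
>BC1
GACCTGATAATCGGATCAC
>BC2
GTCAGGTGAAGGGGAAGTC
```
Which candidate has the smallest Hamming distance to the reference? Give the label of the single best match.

BC2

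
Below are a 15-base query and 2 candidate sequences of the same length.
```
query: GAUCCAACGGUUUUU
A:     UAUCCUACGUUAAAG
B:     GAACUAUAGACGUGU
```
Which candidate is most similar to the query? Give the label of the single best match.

Hamming distances to query — A: 7; B: 8.
Smallest is A with 7 mismatches.

A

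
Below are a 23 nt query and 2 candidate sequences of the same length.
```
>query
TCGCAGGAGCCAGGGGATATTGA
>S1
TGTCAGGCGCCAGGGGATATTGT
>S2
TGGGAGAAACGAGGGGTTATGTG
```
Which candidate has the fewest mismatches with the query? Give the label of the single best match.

S1

Hamming distances to query — S1: 4; S2: 9.
Smallest is S1 with 4 mismatches.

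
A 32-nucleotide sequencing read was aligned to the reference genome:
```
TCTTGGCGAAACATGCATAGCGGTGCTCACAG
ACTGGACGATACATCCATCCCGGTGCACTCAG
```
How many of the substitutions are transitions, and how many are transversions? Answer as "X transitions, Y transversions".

1 transition, 8 transversions

Mismatches (1-based):
position 1: T→A (pyrimidine→purine, transversion)
position 4: T→G (pyrimidine→purine, transversion)
position 6: G→A (purine→purine, transition)
position 10: A→T (purine→pyrimidine, transversion)
position 15: G→C (purine→pyrimidine, transversion)
position 19: A→C (purine→pyrimidine, transversion)
position 20: G→C (purine→pyrimidine, transversion)
position 27: T→A (pyrimidine→purine, transversion)
position 29: A→T (purine→pyrimidine, transversion)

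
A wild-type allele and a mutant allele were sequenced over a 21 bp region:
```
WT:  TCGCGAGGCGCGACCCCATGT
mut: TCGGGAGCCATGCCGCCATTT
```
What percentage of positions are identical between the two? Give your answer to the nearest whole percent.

7 positions differ (4, 8, 10, 11, 13, 15, 20), so 14 of 21 match: 14/21 = 66.67%.

67%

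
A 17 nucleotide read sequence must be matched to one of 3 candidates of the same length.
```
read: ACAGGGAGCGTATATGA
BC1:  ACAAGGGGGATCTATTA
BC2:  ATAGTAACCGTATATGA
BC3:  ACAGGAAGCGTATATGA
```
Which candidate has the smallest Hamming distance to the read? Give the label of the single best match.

BC3

Hamming distances to read — BC1: 6; BC2: 4; BC3: 1.
Smallest is BC3 with 1 mismatch.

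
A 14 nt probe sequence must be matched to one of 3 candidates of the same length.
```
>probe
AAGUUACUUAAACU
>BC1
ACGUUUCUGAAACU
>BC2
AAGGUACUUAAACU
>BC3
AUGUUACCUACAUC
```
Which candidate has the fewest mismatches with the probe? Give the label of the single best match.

Hamming distances to probe — BC1: 3; BC2: 1; BC3: 5.
Smallest is BC2 with 1 mismatch.

BC2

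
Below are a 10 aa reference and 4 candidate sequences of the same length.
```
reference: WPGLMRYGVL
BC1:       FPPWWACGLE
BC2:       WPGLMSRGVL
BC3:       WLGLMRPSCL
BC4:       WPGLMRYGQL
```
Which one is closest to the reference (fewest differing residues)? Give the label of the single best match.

BC4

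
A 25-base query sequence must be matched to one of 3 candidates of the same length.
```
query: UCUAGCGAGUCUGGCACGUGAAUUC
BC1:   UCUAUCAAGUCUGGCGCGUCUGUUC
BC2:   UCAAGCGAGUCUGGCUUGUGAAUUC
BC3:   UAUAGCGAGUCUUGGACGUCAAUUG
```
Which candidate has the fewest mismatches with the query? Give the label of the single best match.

BC1 differs at 6 bases; BC2 differs at 3 bases; BC3 differs at 5 bases. The closest is BC2.

BC2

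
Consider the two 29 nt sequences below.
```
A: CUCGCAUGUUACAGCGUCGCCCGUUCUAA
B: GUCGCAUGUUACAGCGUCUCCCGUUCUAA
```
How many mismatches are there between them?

2

The sequences differ at positions 1, 19 (1-based) — 2 in total.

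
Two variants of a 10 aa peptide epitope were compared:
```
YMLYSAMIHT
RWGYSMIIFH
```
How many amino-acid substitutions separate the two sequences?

7

The sequences differ at positions 1, 2, 3, 6, 7, 9, 10 (1-based) — 7 in total.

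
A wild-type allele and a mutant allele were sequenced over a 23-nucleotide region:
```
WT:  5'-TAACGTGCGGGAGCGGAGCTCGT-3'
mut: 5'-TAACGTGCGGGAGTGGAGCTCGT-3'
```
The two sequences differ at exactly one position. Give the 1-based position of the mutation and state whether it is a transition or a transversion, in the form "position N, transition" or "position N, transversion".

The sequences differ only at position 14: C→T (pyrimidine→pyrimidine), a transition.

position 14, transition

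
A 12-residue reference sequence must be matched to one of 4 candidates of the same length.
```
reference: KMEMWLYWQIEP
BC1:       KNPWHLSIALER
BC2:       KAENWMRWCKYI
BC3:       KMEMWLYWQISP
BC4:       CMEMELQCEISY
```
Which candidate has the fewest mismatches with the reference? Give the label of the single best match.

BC3

Hamming distances to reference — BC1: 9; BC2: 8; BC3: 1; BC4: 7.
Smallest is BC3 with 1 mismatch.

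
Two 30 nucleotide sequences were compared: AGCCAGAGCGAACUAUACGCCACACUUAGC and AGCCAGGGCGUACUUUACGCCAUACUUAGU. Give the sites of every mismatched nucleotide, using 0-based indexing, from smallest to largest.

Scanning 0-based: 6: A/G; 10: A/U; 14: A/U; 22: C/U; 29: C/U.

6, 10, 14, 22, 29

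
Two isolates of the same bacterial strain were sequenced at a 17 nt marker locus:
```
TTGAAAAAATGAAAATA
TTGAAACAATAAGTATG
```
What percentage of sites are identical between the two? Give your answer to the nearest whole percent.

5 positions differ (7, 11, 13, 14, 17), so 12 of 17 match: 12/17 = 70.59%.

71%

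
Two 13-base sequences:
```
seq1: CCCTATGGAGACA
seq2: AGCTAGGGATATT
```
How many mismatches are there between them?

6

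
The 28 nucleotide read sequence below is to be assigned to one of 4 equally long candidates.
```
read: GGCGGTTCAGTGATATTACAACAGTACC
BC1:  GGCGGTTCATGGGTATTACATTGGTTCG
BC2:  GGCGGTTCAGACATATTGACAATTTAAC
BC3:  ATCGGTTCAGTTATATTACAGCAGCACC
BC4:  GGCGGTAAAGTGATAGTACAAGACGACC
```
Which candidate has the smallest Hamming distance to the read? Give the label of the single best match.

BC1 differs at 8 positions; BC2 differs at 9 positions; BC3 differs at 5 positions; BC4 differs at 6 positions. The closest is BC3.

BC3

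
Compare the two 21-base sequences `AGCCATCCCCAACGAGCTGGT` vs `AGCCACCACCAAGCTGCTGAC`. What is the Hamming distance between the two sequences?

Comparing position by position, 7 bases differ: 6 (T/C), 8 (C/A), 13 (C/G), 14 (G/C), 15 (A/T), 20 (G/A), 21 (T/C).

7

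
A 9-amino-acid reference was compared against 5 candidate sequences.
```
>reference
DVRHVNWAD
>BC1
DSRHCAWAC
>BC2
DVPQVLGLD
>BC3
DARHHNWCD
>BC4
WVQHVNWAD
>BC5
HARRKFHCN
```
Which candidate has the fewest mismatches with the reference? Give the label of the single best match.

Hamming distances to reference — BC1: 4; BC2: 5; BC3: 3; BC4: 2; BC5: 8.
Smallest is BC4 with 2 mismatches.

BC4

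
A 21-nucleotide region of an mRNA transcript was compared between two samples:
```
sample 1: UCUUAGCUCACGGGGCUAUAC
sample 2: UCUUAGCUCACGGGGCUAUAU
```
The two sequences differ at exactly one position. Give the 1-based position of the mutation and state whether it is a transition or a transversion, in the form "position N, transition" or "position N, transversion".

position 21, transition

Position 21 changes C→U. C is a pyrimidine and U is a pyrimidine, so this is a transition.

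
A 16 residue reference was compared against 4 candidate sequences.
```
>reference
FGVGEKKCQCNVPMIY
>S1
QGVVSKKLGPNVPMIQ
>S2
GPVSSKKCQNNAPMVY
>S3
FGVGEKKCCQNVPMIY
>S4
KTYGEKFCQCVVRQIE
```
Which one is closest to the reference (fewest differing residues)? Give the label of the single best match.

S3

Hamming distances to reference — S1: 7; S2: 7; S3: 2; S4: 8.
Smallest is S3 with 2 mismatches.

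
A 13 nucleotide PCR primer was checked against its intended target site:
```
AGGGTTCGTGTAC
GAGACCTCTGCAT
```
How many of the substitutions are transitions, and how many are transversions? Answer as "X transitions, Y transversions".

8 transitions, 1 transversion

Mismatches (1-based):
site 1: A→G (purine→purine, transition)
site 2: G→A (purine→purine, transition)
site 4: G→A (purine→purine, transition)
site 5: T→C (pyrimidine→pyrimidine, transition)
site 6: T→C (pyrimidine→pyrimidine, transition)
site 7: C→T (pyrimidine→pyrimidine, transition)
site 8: G→C (purine→pyrimidine, transversion)
site 11: T→C (pyrimidine→pyrimidine, transition)
site 13: C→T (pyrimidine→pyrimidine, transition)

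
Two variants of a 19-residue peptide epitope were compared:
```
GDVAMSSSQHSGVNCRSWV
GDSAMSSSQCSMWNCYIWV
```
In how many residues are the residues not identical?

6

Comparing position by position, 6 residues differ: 3 (V/S), 10 (H/C), 12 (G/M), 13 (V/W), 16 (R/Y), 17 (S/I).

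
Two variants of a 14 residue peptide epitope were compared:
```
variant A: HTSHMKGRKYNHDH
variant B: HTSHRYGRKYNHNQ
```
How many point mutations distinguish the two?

4

Mismatches (1-based): position 5: M→R; position 6: K→Y; position 13: D→N; position 14: H→Q.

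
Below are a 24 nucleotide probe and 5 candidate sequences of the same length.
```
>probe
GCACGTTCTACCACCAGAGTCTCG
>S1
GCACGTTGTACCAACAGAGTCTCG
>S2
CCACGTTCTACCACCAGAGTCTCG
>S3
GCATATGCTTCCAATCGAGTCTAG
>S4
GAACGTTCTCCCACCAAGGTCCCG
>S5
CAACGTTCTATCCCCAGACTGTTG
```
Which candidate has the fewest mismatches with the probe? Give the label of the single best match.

S2

S1 differs at 2 positions; S2 differs at 1 position; S3 differs at 8 positions; S4 differs at 5 positions; S5 differs at 7 positions. The closest is S2.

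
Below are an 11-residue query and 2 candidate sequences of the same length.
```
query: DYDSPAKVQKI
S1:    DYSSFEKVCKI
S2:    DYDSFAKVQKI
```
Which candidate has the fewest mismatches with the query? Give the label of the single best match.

S2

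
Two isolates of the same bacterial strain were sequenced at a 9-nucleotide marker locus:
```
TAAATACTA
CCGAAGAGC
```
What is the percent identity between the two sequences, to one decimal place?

Mismatches at positions 1, 2, 3, 5, 6, 7, 8, 9 (1-based): 8 of 9.
Identical positions: 1/9 = 11.11% → 11.1%.

11.1%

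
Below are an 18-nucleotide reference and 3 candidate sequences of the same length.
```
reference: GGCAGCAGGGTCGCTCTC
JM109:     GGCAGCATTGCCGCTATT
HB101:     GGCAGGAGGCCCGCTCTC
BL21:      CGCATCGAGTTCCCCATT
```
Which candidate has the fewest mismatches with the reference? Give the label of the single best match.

JM109 differs at 5 bases; HB101 differs at 3 bases; BL21 differs at 9 bases. The closest is HB101.

HB101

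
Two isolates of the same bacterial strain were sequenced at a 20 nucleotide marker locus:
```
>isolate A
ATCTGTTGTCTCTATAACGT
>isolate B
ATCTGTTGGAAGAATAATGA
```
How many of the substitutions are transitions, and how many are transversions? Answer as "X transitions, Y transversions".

1 transition, 6 transversions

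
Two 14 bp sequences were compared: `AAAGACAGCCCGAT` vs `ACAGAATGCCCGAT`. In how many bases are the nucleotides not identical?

3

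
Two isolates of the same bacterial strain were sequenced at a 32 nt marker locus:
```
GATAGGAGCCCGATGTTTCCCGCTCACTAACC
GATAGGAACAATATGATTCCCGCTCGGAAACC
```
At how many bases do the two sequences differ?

8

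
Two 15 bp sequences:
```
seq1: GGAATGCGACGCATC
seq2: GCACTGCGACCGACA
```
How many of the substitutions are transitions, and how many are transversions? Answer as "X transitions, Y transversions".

Mismatches (1-based):
base 2: G→C (purine→pyrimidine, transversion)
base 4: A→C (purine→pyrimidine, transversion)
base 11: G→C (purine→pyrimidine, transversion)
base 12: C→G (pyrimidine→purine, transversion)
base 14: T→C (pyrimidine→pyrimidine, transition)
base 15: C→A (pyrimidine→purine, transversion)

1 transition, 5 transversions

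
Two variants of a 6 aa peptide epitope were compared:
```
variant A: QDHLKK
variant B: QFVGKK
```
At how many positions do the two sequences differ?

Mismatches (1-based): position 2: D→F; position 3: H→V; position 4: L→G.

3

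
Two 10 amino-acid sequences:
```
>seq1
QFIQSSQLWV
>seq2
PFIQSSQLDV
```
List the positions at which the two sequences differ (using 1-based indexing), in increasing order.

1, 9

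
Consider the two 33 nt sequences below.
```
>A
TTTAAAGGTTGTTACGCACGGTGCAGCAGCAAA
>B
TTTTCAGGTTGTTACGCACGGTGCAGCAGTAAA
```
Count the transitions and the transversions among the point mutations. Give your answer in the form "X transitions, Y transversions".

1 transition, 2 transversions

Mismatches (1-based):
site 4: A→T (purine→pyrimidine, transversion)
site 5: A→C (purine→pyrimidine, transversion)
site 30: C→T (pyrimidine→pyrimidine, transition)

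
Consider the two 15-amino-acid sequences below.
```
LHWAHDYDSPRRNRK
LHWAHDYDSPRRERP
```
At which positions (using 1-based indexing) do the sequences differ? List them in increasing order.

13, 15

Differences at position 13 (N→E), position 15 (K→P).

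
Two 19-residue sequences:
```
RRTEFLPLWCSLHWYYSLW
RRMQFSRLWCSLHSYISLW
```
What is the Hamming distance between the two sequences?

6

Comparing position by position, 6 positions differ: 3 (T/M), 4 (E/Q), 6 (L/S), 7 (P/R), 14 (W/S), 16 (Y/I).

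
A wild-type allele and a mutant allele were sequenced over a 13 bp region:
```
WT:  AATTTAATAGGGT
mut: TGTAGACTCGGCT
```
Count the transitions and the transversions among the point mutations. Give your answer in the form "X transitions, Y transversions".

1 transition, 6 transversions

Mismatches (1-based):
base 1: A→T (purine→pyrimidine, transversion)
base 2: A→G (purine→purine, transition)
base 4: T→A (pyrimidine→purine, transversion)
base 5: T→G (pyrimidine→purine, transversion)
base 7: A→C (purine→pyrimidine, transversion)
base 9: A→C (purine→pyrimidine, transversion)
base 12: G→C (purine→pyrimidine, transversion)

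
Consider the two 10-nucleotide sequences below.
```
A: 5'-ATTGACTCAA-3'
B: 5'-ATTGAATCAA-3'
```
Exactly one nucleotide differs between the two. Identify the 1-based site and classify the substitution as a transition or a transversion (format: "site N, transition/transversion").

Site 6 changes C→A. C is a pyrimidine and A is a purine, so this is a transversion.

site 6, transversion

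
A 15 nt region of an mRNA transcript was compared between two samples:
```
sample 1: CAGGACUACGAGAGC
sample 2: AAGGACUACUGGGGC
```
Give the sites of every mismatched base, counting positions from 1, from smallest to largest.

1, 10, 11, 13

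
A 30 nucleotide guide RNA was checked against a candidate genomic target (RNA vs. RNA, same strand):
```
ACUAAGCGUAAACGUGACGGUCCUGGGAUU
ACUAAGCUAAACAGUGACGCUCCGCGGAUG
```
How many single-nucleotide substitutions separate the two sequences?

Comparing position by position, 8 bases differ: 8 (G/U), 9 (U/A), 12 (A/C), 13 (C/A), 20 (G/C), 24 (U/G), 25 (G/C), 30 (U/G).

8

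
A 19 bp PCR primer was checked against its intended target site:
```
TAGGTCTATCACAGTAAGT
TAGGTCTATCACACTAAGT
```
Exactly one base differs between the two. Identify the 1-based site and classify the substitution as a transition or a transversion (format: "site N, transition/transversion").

The sequences differ only at site 14: G→C (purine→pyrimidine), a transversion.

site 14, transversion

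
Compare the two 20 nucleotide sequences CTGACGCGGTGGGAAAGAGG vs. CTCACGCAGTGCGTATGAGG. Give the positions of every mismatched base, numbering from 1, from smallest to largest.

Differences at position 3 (G→C), position 8 (G→A), position 12 (G→C), position 14 (A→T), position 16 (A→T).

3, 8, 12, 14, 16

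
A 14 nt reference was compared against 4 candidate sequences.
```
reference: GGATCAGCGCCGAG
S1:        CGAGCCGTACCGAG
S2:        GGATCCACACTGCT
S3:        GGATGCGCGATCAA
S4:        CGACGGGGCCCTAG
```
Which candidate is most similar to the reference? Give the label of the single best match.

S1

Hamming distances to reference — S1: 5; S2: 6; S3: 6; S4: 7.
Smallest is S1 with 5 mismatches.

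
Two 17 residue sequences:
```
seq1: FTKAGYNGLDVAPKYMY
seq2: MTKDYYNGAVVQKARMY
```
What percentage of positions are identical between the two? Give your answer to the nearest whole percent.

9 positions differ (1, 4, 5, 9, 10, 12, 13, 14, 15), so 8 of 17 match: 8/17 = 47.06%.

47%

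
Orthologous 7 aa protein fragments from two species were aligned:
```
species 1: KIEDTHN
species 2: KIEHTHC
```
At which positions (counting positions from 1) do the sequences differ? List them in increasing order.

Differences at position 4 (D→H), position 7 (N→C).

4, 7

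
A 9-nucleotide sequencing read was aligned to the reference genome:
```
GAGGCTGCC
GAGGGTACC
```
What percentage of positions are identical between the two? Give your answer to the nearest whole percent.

78%

Mismatches at positions 5, 7 (1-based): 2 of 9.
Identical positions: 7/9 = 77.78% → 78%.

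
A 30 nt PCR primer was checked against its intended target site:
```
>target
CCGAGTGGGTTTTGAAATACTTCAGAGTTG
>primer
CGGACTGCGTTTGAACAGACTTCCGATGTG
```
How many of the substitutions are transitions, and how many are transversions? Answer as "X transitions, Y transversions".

1 transition, 9 transversions

Mismatches (1-based):
position 2: C→G (pyrimidine→purine, transversion)
position 5: G→C (purine→pyrimidine, transversion)
position 8: G→C (purine→pyrimidine, transversion)
position 13: T→G (pyrimidine→purine, transversion)
position 14: G→A (purine→purine, transition)
position 16: A→C (purine→pyrimidine, transversion)
position 18: T→G (pyrimidine→purine, transversion)
position 24: A→C (purine→pyrimidine, transversion)
position 27: G→T (purine→pyrimidine, transversion)
position 28: T→G (pyrimidine→purine, transversion)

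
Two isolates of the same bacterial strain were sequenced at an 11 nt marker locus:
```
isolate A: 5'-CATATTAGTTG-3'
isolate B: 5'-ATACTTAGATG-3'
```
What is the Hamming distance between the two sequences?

5

Mismatches (1-based): position 1: C→A; position 2: A→T; position 3: T→A; position 4: A→C; position 9: T→A.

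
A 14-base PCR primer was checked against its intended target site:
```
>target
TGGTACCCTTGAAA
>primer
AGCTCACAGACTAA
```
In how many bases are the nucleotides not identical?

9

The sequences differ at bases 1, 3, 5, 6, 8, 9, 10, 11, 12 (1-based) — 9 in total.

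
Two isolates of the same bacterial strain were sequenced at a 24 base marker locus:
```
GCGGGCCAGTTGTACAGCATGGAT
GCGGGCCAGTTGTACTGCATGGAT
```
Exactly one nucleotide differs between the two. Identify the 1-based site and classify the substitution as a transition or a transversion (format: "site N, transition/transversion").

site 16, transversion

The sequences differ only at site 16: A→T (purine→pyrimidine), a transversion.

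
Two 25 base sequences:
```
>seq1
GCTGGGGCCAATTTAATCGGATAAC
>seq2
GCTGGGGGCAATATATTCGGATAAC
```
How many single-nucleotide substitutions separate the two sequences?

3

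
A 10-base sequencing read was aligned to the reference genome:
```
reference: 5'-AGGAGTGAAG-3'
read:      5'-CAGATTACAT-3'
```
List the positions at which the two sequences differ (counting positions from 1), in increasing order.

Differences at position 1 (A→C), position 2 (G→A), position 5 (G→T), position 7 (G→A), position 8 (A→C), position 10 (G→T).

1, 2, 5, 7, 8, 10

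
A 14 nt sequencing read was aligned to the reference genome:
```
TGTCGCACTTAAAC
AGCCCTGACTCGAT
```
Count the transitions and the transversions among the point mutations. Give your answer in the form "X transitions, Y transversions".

Transitions (purine↔purine or pyrimidine↔pyrimidine): 3 T→C, 6 C→T, 7 A→G, 9 T→C, 12 A→G, 14 C→T.
Transversions (purine↔pyrimidine): 1 T→A, 5 G→C, 8 C→A, 11 A→C.

6 transitions, 4 transversions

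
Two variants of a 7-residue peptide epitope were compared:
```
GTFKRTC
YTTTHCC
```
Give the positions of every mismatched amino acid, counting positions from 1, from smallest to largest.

Differences at position 1 (G→Y), position 3 (F→T), position 4 (K→T), position 5 (R→H), position 6 (T→C).

1, 3, 4, 5, 6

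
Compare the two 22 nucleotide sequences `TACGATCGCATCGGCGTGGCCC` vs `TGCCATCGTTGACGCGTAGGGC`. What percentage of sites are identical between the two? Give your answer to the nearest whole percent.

Mismatches at positions 2, 4, 9, 10, 11, 12, 13, 18, 20, 21 (1-based): 10 of 22.
Identical positions: 12/22 = 54.55% → 55%.

55%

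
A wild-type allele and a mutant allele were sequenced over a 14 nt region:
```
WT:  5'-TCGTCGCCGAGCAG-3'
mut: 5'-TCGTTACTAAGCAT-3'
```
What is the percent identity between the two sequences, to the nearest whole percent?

64%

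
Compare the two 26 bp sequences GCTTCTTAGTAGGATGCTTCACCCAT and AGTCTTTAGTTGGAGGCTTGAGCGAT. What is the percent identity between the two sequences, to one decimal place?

65.4%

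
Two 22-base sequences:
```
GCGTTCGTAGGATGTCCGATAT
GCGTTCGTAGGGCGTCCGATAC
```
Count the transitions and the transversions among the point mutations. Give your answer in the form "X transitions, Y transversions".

Transitions (purine↔purine or pyrimidine↔pyrimidine): 12 A→G, 13 T→C, 22 T→C.
Transversions (purine↔pyrimidine): none.

3 transitions, 0 transversions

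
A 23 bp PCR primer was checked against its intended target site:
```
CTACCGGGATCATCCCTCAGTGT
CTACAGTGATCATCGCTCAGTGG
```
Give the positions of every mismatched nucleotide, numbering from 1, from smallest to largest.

Scanning 1-based: 5: C/A; 7: G/T; 15: C/G; 23: T/G.

5, 7, 15, 23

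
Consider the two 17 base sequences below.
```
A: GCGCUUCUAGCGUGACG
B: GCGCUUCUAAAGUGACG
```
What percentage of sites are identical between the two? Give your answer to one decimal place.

88.2%

Mismatches at positions 10, 11 (1-based): 2 of 17.
Identical positions: 15/17 = 88.24% → 88.2%.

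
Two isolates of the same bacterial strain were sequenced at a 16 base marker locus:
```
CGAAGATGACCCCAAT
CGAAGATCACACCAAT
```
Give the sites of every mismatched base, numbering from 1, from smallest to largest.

Differences at site 8 (G→C), site 11 (C→A).

8, 11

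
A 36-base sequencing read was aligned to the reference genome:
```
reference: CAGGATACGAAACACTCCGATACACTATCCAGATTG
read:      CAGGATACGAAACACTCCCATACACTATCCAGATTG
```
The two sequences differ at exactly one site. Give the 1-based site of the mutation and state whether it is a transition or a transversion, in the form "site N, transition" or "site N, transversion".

site 19, transversion

The sequences differ only at site 19: G→C (purine→pyrimidine), a transversion.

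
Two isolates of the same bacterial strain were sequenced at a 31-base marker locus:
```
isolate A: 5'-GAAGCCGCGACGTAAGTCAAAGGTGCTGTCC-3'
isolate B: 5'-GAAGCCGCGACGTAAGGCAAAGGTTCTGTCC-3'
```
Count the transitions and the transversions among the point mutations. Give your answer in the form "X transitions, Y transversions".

0 transitions, 2 transversions

Mismatches (1-based):
base 17: T→G (pyrimidine→purine, transversion)
base 25: G→T (purine→pyrimidine, transversion)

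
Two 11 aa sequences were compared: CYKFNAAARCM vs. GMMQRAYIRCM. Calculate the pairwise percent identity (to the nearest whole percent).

36%

7 positions differ (1, 2, 3, 4, 5, 7, 8), so 4 of 11 match: 4/11 = 36.36%.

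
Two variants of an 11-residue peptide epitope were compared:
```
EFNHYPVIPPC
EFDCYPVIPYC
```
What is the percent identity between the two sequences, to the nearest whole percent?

73%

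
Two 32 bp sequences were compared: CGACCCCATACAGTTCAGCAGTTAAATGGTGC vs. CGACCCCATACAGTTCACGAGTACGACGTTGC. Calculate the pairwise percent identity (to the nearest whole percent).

78%

7 positions differ (18, 19, 23, 24, 25, 27, 29), so 25 of 32 match: 25/32 = 78.12%.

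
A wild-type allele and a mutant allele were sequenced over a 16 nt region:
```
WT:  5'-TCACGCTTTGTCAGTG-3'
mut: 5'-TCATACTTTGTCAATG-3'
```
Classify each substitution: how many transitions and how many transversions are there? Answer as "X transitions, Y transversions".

3 transitions, 0 transversions

Transitions (purine↔purine or pyrimidine↔pyrimidine): 4 C→T, 5 G→A, 14 G→A.
Transversions (purine↔pyrimidine): none.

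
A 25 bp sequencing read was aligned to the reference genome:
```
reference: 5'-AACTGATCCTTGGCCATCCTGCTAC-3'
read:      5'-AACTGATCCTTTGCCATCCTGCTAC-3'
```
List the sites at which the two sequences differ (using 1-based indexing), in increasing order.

12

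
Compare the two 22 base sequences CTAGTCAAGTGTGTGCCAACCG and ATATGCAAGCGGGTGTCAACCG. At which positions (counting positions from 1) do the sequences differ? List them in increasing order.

Differences at position 1 (C→A), position 4 (G→T), position 5 (T→G), position 10 (T→C), position 12 (T→G), position 16 (C→T).

1, 4, 5, 10, 12, 16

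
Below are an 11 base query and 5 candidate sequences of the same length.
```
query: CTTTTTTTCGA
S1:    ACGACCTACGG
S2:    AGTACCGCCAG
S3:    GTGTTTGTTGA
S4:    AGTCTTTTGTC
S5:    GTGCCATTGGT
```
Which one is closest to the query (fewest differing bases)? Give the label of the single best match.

S3

S1 differs at 8 bases; S2 differs at 9 bases; S3 differs at 4 bases; S4 differs at 6 bases; S5 differs at 7 bases. The closest is S3.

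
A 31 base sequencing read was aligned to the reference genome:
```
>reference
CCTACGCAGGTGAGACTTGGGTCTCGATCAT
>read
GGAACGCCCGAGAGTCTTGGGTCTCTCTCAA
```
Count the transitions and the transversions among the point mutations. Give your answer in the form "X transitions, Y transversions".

0 transitions, 10 transversions

Mismatches (1-based):
base 1: C→G (pyrimidine→purine, transversion)
base 2: C→G (pyrimidine→purine, transversion)
base 3: T→A (pyrimidine→purine, transversion)
base 8: A→C (purine→pyrimidine, transversion)
base 9: G→C (purine→pyrimidine, transversion)
base 11: T→A (pyrimidine→purine, transversion)
base 15: A→T (purine→pyrimidine, transversion)
base 26: G→T (purine→pyrimidine, transversion)
base 27: A→C (purine→pyrimidine, transversion)
base 31: T→A (pyrimidine→purine, transversion)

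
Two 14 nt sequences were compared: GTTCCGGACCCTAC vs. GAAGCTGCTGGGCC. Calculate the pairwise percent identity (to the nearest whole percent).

29%

Mismatches at positions 2, 3, 4, 6, 8, 9, 10, 11, 12, 13 (1-based): 10 of 14.
Identical positions: 4/14 = 28.57% → 29%.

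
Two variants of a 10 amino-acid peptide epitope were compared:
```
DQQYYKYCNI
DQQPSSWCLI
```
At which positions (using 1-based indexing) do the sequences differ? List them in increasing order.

Scanning 1-based: 4: Y/P; 5: Y/S; 6: K/S; 7: Y/W; 9: N/L.

4, 5, 6, 7, 9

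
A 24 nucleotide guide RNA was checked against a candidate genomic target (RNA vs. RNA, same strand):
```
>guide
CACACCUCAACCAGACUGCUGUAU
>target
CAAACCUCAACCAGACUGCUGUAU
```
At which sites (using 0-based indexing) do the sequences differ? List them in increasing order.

2

Differences at site 2 (C→A).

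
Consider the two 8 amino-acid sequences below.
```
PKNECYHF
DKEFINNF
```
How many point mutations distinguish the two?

6

The sequences differ at positions 1, 3, 4, 5, 6, 7 (1-based) — 6 in total.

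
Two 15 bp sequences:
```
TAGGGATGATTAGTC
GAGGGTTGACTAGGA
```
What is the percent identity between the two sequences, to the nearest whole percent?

Mismatches at positions 1, 6, 10, 14, 15 (1-based): 5 of 15.
Identical positions: 10/15 = 66.67% → 67%.

67%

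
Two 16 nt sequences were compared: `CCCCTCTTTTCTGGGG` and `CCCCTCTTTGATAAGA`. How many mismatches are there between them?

Comparing position by position, 5 sites differ: 10 (T/G), 11 (C/A), 13 (G/A), 14 (G/A), 16 (G/A).

5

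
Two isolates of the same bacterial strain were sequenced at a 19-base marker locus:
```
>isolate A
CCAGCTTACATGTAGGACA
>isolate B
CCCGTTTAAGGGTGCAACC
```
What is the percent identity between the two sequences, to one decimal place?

9 positions differ (3, 5, 9, 10, 11, 14, 15, 16, 19), so 10 of 19 match: 10/19 = 52.63%.

52.6%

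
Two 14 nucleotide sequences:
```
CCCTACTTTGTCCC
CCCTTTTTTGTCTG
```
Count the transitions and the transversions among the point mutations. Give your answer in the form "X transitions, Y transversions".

Transitions (purine↔purine or pyrimidine↔pyrimidine): 6 C→T, 13 C→T.
Transversions (purine↔pyrimidine): 5 A→T, 14 C→G.

2 transitions, 2 transversions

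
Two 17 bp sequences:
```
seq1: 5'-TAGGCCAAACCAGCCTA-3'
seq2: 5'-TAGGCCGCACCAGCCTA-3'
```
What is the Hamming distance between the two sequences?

Comparing position by position, 2 bases differ: 7 (A/G), 8 (A/C).

2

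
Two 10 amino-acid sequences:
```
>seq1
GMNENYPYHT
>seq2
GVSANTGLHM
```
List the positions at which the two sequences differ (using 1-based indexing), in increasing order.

2, 3, 4, 6, 7, 8, 10

Scanning 1-based: 2: M/V; 3: N/S; 4: E/A; 6: Y/T; 7: P/G; 8: Y/L; 10: T/M.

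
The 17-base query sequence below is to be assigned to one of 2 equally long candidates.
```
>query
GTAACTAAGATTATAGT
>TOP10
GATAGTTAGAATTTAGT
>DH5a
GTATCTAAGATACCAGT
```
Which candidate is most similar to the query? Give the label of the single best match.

TOP10 differs at 6 positions; DH5a differs at 4 positions. The closest is DH5a.

DH5a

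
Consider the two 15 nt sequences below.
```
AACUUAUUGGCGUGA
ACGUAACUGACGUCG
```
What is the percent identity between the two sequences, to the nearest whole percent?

53%

7 positions differ (2, 3, 5, 7, 10, 14, 15), so 8 of 15 match: 8/15 = 53.33%.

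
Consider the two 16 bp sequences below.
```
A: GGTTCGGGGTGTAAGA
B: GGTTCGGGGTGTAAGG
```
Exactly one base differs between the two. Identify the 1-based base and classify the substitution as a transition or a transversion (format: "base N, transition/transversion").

The sequences differ only at base 16: A→G (purine→purine), a transition.

base 16, transition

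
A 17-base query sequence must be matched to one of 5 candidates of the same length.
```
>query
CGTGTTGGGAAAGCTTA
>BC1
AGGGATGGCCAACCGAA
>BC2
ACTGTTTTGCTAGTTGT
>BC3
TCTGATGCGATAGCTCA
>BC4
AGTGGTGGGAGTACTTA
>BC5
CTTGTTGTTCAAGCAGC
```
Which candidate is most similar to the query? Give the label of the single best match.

BC1 differs at 8 positions; BC2 differs at 9 positions; BC3 differs at 6 positions; BC4 differs at 5 positions; BC5 differs at 7 positions. The closest is BC4.

BC4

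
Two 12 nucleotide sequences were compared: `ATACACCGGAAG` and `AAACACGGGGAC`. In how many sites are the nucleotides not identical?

4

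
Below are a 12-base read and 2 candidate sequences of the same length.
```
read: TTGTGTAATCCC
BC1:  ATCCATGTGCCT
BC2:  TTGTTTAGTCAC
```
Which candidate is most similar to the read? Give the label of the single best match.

Hamming distances to read — BC1: 8; BC2: 3.
Smallest is BC2 with 3 mismatches.

BC2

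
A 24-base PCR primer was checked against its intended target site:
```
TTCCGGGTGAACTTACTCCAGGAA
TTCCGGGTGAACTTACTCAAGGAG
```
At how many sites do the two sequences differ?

Mismatches (1-based): site 19: C→A; site 24: A→G.

2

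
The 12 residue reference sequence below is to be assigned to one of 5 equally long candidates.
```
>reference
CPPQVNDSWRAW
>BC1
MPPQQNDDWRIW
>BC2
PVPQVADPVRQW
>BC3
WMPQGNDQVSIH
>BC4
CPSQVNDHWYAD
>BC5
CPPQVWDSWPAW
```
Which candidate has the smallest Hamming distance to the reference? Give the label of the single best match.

Hamming distances to reference — BC1: 4; BC2: 6; BC3: 8; BC4: 4; BC5: 2.
Smallest is BC5 with 2 mismatches.

BC5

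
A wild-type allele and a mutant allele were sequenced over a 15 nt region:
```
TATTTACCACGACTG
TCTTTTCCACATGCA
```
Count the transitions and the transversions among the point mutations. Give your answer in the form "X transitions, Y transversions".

Transitions (purine↔purine or pyrimidine↔pyrimidine): 11 G→A, 14 T→C, 15 G→A.
Transversions (purine↔pyrimidine): 2 A→C, 6 A→T, 12 A→T, 13 C→G.

3 transitions, 4 transversions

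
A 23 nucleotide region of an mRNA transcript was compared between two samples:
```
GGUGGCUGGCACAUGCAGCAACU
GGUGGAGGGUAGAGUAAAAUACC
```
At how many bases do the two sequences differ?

The sequences differ at bases 6, 7, 10, 12, 14, 15, 16, 18, 19, 20, 23 (1-based) — 11 in total.

11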